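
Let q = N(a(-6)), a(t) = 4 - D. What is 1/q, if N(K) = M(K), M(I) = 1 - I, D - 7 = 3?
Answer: ⅐ ≈ 0.14286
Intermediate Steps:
D = 10 (D = 7 + 3 = 10)
a(t) = -6 (a(t) = 4 - 1*10 = 4 - 10 = -6)
N(K) = 1 - K
q = 7 (q = 1 - 1*(-6) = 1 + 6 = 7)
1/q = 1/7 = ⅐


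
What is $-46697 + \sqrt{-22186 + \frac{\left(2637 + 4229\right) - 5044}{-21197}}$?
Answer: $-46697 + \frac{8 i \sqrt{155757696897}}{21197} \approx -46697.0 + 148.95 i$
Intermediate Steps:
$-46697 + \sqrt{-22186 + \frac{\left(2637 + 4229\right) - 5044}{-21197}} = -46697 + \sqrt{-22186 + \left(6866 - 5044\right) \left(- \frac{1}{21197}\right)} = -46697 + \sqrt{-22186 + 1822 \left(- \frac{1}{21197}\right)} = -46697 + \sqrt{-22186 - \frac{1822}{21197}} = -46697 + \sqrt{- \frac{470278464}{21197}} = -46697 + \frac{8 i \sqrt{155757696897}}{21197}$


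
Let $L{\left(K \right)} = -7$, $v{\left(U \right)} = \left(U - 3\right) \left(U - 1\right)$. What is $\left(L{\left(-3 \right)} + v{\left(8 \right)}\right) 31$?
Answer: $868$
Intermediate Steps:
$v{\left(U \right)} = \left(-1 + U\right) \left(-3 + U\right)$ ($v{\left(U \right)} = \left(-3 + U\right) \left(-1 + U\right) = \left(-1 + U\right) \left(-3 + U\right)$)
$\left(L{\left(-3 \right)} + v{\left(8 \right)}\right) 31 = \left(-7 + \left(3 + 8^{2} - 32\right)\right) 31 = \left(-7 + \left(3 + 64 - 32\right)\right) 31 = \left(-7 + 35\right) 31 = 28 \cdot 31 = 868$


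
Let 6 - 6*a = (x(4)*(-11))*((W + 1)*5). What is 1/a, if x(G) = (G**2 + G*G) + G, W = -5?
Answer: -1/1319 ≈ -0.00075815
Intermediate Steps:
x(G) = G + 2*G**2 (x(G) = (G**2 + G**2) + G = 2*G**2 + G = G + 2*G**2)
a = -1319 (a = 1 - (4*(1 + 2*4))*(-11)*(-5 + 1)*5/6 = 1 - (4*(1 + 8))*(-11)*(-4*5)/6 = 1 - (4*9)*(-11)*(-20)/6 = 1 - 36*(-11)*(-20)/6 = 1 - (-66)*(-20) = 1 - 1/6*7920 = 1 - 1320 = -1319)
1/a = 1/(-1319) = -1/1319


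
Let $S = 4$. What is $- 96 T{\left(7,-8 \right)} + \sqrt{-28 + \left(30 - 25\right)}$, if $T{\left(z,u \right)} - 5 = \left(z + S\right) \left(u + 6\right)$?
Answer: $1632 + i \sqrt{23} \approx 1632.0 + 4.7958 i$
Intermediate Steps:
$T{\left(z,u \right)} = 5 + \left(4 + z\right) \left(6 + u\right)$ ($T{\left(z,u \right)} = 5 + \left(z + 4\right) \left(u + 6\right) = 5 + \left(4 + z\right) \left(6 + u\right)$)
$- 96 T{\left(7,-8 \right)} + \sqrt{-28 + \left(30 - 25\right)} = - 96 \left(29 + 4 \left(-8\right) + 6 \cdot 7 - 56\right) + \sqrt{-28 + \left(30 - 25\right)} = - 96 \left(29 - 32 + 42 - 56\right) + \sqrt{-28 + \left(30 - 25\right)} = \left(-96\right) \left(-17\right) + \sqrt{-28 + 5} = 1632 + \sqrt{-23} = 1632 + i \sqrt{23}$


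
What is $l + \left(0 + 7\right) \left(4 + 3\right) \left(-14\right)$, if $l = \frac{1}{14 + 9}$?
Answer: $- \frac{15777}{23} \approx -685.96$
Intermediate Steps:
$l = \frac{1}{23} \approx 0.043478$
$l + \left(0 + 7\right) \left(4 + 3\right) \left(-14\right) = \frac{1}{23} + \left(0 + 7\right) \left(4 + 3\right) \left(-14\right) = \frac{1}{23} + 7 \cdot 7 \left(-14\right) = \frac{1}{23} + 49 \left(-14\right) = \frac{1}{23} - 686 = - \frac{15777}{23}$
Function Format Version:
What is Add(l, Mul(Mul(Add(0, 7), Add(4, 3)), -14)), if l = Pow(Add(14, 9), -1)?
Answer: Rational(-15777, 23) ≈ -685.96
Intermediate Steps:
l = Rational(1, 23) (l = Pow(23, -1) = Rational(1, 23) ≈ 0.043478)
Add(l, Mul(Mul(Add(0, 7), Add(4, 3)), -14)) = Add(Rational(1, 23), Mul(Mul(Add(0, 7), Add(4, 3)), -14)) = Add(Rational(1, 23), Mul(Mul(7, 7), -14)) = Add(Rational(1, 23), Mul(49, -14)) = Add(Rational(1, 23), -686) = Rational(-15777, 23)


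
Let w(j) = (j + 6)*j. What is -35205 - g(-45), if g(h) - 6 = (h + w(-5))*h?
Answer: -37461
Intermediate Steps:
w(j) = j*(6 + j) (w(j) = (6 + j)*j = j*(6 + j))
g(h) = 6 + h*(-5 + h) (g(h) = 6 + (h - 5*(6 - 5))*h = 6 + (h - 5*1)*h = 6 + (h - 5)*h = 6 + (-5 + h)*h = 6 + h*(-5 + h))
-35205 - g(-45) = -35205 - (6 + (-45)² - 5*(-45)) = -35205 - (6 + 2025 + 225) = -35205 - 1*2256 = -35205 - 2256 = -37461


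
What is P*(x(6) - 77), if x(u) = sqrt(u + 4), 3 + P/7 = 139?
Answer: -73304 + 952*sqrt(10) ≈ -70294.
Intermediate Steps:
P = 952 (P = -21 + 7*139 = -21 + 973 = 952)
x(u) = sqrt(4 + u)
P*(x(6) - 77) = 952*(sqrt(4 + 6) - 77) = 952*(sqrt(10) - 77) = 952*(-77 + sqrt(10)) = -73304 + 952*sqrt(10)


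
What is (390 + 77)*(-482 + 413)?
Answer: -32223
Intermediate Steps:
(390 + 77)*(-482 + 413) = 467*(-69) = -32223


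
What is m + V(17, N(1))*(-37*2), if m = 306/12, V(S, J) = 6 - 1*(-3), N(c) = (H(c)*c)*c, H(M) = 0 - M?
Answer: -1281/2 ≈ -640.50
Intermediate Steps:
H(M) = -M
N(c) = -c³ (N(c) = ((-c)*c)*c = (-c²)*c = -c³)
V(S, J) = 9 (V(S, J) = 6 + 3 = 9)
m = 51/2 (m = 306*(1/12) = 51/2 ≈ 25.500)
m + V(17, N(1))*(-37*2) = 51/2 + 9*(-37*2) = 51/2 + 9*(-74) = 51/2 - 666 = -1281/2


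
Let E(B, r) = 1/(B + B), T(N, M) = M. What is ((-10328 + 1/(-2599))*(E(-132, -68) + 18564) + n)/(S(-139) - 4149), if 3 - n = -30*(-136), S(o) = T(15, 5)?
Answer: 43851646363269/947782528 ≈ 46268.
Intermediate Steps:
S(o) = 5
E(B, r) = 1/(2*B)
n = -4077 (n = 3 - (-30)*(-136) = 3 - 1*4080 = 3 - 4080 = -4077)
((-10328 + 1/(-2599))*(E(-132, -68) + 18564) + n)/(S(-139) - 4149) = ((-10328 + 1/(-2599))*((½)/(-132) + 18564) - 4077)/(5 - 4149) = ((-10328 - 1/2599)*((½)*(-1/132) + 18564) - 4077)/(-4144) = (-26842473*(-1/264 + 18564)/2599 - 4077)*(-1/4144) = (-26842473/2599*4900895/264 - 4077)*(-1/4144) = (-43850713904445/228712 - 4077)*(-1/4144) = -43851646363269/228712*(-1/4144) = 43851646363269/947782528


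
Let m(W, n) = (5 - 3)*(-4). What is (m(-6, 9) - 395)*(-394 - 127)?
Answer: 209963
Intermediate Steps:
m(W, n) = -8 (m(W, n) = 2*(-4) = -8)
(m(-6, 9) - 395)*(-394 - 127) = (-8 - 395)*(-394 - 127) = -403*(-521) = 209963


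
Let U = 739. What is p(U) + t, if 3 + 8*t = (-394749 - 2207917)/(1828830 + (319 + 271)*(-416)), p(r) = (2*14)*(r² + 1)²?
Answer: 26445712291964220351/3166780 ≈ 8.3510e+12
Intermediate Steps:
p(r) = 28*(1 + r²)²
t = -1838209/3166780 (t = -3/8 + ((-394749 - 2207917)/(1828830 + (319 + 271)*(-416)))/8 = -3/8 + (-2602666/(1828830 + 590*(-416)))/8 = -3/8 + (-2602666/(1828830 - 245440))/8 = -3/8 + (-2602666/1583390)/8 = -3/8 + (-2602666*1/1583390)/8 = -3/8 + (⅛)*(-1301333/791695) = -3/8 - 1301333/6333560 = -1838209/3166780 ≈ -0.58047)
p(U) + t = 28*(1 + 739²)² - 1838209/3166780 = 28*(1 + 546121)² - 1838209/3166780 = 28*546122² - 1838209/3166780 = 28*298249238884 - 1838209/3166780 = 8350978688752 - 1838209/3166780 = 26445712291964220351/3166780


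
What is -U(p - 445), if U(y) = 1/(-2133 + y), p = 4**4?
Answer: 1/2322 ≈ 0.00043066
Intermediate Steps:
p = 256
-U(p - 445) = -1/(-2133 + (256 - 445)) = -1/(-2133 - 189) = -1/(-2322) = -1*(-1/2322) = 1/2322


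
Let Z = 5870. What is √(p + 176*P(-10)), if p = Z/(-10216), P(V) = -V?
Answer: √11476584165/2554 ≈ 41.945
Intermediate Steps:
p = -2935/5108 (p = 5870/(-10216) = 5870*(-1/10216) = -2935/5108 ≈ -0.57459)
√(p + 176*P(-10)) = √(-2935/5108 + 176*(-1*(-10))) = √(-2935/5108 + 176*10) = √(-2935/5108 + 1760) = √(8987145/5108) = √11476584165/2554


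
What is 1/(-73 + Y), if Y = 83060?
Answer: 1/82987 ≈ 1.2050e-5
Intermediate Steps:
1/(-73 + Y) = 1/(-73 + 83060) = 1/82987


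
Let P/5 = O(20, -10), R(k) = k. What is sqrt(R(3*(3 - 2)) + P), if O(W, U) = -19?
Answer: 2*I*sqrt(23) ≈ 9.5917*I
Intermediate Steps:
P = -95 (P = 5*(-19) = -95)
sqrt(R(3*(3 - 2)) + P) = sqrt(3*(3 - 2) - 95) = sqrt(3*1 - 95) = sqrt(3 - 95) = sqrt(-92) = 2*I*sqrt(23)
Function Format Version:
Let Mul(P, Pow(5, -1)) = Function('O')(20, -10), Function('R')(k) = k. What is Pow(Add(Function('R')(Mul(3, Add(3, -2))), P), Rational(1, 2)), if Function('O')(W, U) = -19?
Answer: Mul(2, I, Pow(23, Rational(1, 2))) ≈ Mul(9.5917, I)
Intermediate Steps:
P = -95 (P = Mul(5, -19) = -95)
Pow(Add(Function('R')(Mul(3, Add(3, -2))), P), Rational(1, 2)) = Pow(Add(Mul(3, Add(3, -2)), -95), Rational(1, 2)) = Pow(Add(Mul(3, 1), -95), Rational(1, 2)) = Pow(Add(3, -95), Rational(1, 2)) = Pow(-92, Rational(1, 2)) = Mul(2, I, Pow(23, Rational(1, 2)))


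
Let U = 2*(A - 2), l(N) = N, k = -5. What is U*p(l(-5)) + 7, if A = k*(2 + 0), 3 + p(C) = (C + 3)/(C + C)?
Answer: 371/5 ≈ 74.200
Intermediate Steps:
p(C) = -3 + (3 + C)/(2*C) (p(C) = -3 + (C + 3)/(C + C) = -3 + (3 + C)/((2*C)) = -3 + (3 + C)*(1/(2*C)) = -3 + (3 + C)/(2*C))
A = -10 (A = -5*(2 + 0) = -5*2 = -10)
U = -24 (U = 2*(-10 - 2) = 2*(-12) = -24)
U*p(l(-5)) + 7 = -12*(3 - 5*(-5))/(-5) + 7 = -12*(-1)*(3 + 25)/5 + 7 = -12*(-1)*28/5 + 7 = -24*(-14/5) + 7 = 336/5 + 7 = 371/5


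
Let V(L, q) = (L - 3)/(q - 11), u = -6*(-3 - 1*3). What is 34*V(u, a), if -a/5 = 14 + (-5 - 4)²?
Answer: -187/81 ≈ -2.3086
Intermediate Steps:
u = 36 (u = -6*(-3 - 3) = -6*(-6) = 36)
a = -475 (a = -5*(14 + (-5 - 4)²) = -5*(14 + (-9)²) = -5*(14 + 81) = -5*95 = -475)
V(L, q) = (-3 + L)/(-11 + q)
34*V(u, a) = 34*((-3 + 36)/(-11 - 475)) = 34*(33/(-486)) = 34*(-1/486*33) = 34*(-11/162) = -187/81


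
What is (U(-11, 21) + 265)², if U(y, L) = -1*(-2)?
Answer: 71289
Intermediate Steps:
U(y, L) = 2
(U(-11, 21) + 265)² = (2 + 265)² = 267² = 71289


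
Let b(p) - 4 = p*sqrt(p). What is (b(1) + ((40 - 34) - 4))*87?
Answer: 609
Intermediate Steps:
b(p) = 4 + p**(3/2) (b(p) = 4 + p*sqrt(p) = 4 + p**(3/2))
(b(1) + ((40 - 34) - 4))*87 = ((4 + 1**(3/2)) + ((40 - 34) - 4))*87 = ((4 + 1) + (6 - 4))*87 = (5 + 2)*87 = 7*87 = 609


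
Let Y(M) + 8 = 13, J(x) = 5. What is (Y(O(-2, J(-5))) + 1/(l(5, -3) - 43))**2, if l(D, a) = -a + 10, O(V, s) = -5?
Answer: 22201/900 ≈ 24.668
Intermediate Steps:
l(D, a) = 10 - a
Y(M) = 5 (Y(M) = -8 + 13 = 5)
(Y(O(-2, J(-5))) + 1/(l(5, -3) - 43))**2 = (5 + 1/((10 - 1*(-3)) - 43))**2 = (5 + 1/((10 + 3) - 43))**2 = (5 + 1/(13 - 43))**2 = (5 + 1/(-30))**2 = (5 - 1/30)**2 = (149/30)**2 = 22201/900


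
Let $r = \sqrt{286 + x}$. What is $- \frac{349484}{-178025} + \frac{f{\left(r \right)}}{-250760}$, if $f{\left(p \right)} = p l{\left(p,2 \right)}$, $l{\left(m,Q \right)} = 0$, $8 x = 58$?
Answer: $\frac{349484}{178025} \approx 1.9631$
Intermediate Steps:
$x = \frac{29}{4}$ ($x = \frac{1}{8} \cdot 58 = \frac{29}{4} \approx 7.25$)
$r = \frac{\sqrt{1173}}{2}$ ($r = \sqrt{286 + \frac{29}{4}} = \sqrt{\frac{1173}{4}} = \frac{\sqrt{1173}}{2} \approx 17.125$)
$f{\left(p \right)} = 0$ ($f{\left(p \right)} = p 0 = 0$)
$- \frac{349484}{-178025} + \frac{f{\left(r \right)}}{-250760} = - \frac{349484}{-178025} + \frac{0}{-250760} = \left(-349484\right) \left(- \frac{1}{178025}\right) + 0 \left(- \frac{1}{250760}\right) = \frac{349484}{178025} + 0 = \frac{349484}{178025}$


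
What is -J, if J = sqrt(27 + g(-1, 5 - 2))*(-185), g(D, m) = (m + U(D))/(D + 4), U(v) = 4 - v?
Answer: 185*sqrt(267)/3 ≈ 1007.6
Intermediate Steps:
g(D, m) = (4 + m - D)/(4 + D) (g(D, m) = (m + (4 - D))/(D + 4) = (4 + m - D)/(4 + D))
J = -185*sqrt(267)/3 (J = sqrt(27 + (4 + (5 - 2) - 1*(-1))/(4 - 1))*(-185) = sqrt(27 + (4 + 3 + 1)/3)*(-185) = sqrt(27 + (1/3)*8)*(-185) = sqrt(27 + 8/3)*(-185) = sqrt(89/3)*(-185) = (sqrt(267)/3)*(-185) = -185*sqrt(267)/3 ≈ -1007.6)
-J = -(-185)*sqrt(267)/3 = 185*sqrt(267)/3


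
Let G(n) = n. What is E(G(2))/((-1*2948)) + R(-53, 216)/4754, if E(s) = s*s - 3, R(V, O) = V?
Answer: -80499/7007396 ≈ -0.011488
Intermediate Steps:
E(s) = -3 + s**2 (E(s) = s**2 - 3 = -3 + s**2)
E(G(2))/((-1*2948)) + R(-53, 216)/4754 = (-3 + 2**2)/((-1*2948)) - 53/4754 = (-3 + 4)/(-2948) - 53*1/4754 = 1*(-1/2948) - 53/4754 = -1/2948 - 53/4754 = -80499/7007396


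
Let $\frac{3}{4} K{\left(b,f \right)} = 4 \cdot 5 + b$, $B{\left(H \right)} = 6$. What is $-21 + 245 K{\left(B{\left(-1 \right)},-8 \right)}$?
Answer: $\frac{25417}{3} \approx 8472.3$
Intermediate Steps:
$K{\left(b,f \right)} = \frac{80}{3} + \frac{4 b}{3}$ ($K{\left(b,f \right)} = \frac{4 \left(4 \cdot 5 + b\right)}{3} = \frac{4 \left(20 + b\right)}{3} = \frac{80}{3} + \frac{4 b}{3}$)
$-21 + 245 K{\left(B{\left(-1 \right)},-8 \right)} = -21 + 245 \left(\frac{80}{3} + \frac{4}{3} \cdot 6\right) = -21 + 245 \left(\frac{80}{3} + 8\right) = -21 + 245 \cdot \frac{104}{3} = -21 + \frac{25480}{3} = \frac{25417}{3}$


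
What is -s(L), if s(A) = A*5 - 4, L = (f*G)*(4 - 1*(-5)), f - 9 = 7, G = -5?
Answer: 3604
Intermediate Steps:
f = 16 (f = 9 + 7 = 16)
L = -720 (L = (16*(-5))*(4 - 1*(-5)) = -80*(4 + 5) = -80*9 = -720)
s(A) = -4 + 5*A (s(A) = 5*A - 4 = -4 + 5*A)
-s(L) = -(-4 + 5*(-720)) = -(-4 - 3600) = -1*(-3604) = 3604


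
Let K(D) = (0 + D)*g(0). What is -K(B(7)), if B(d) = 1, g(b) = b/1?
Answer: 0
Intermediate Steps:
g(b) = b (g(b) = b*1 = b)
K(D) = 0 (K(D) = (0 + D)*0 = D*0 = 0)
-K(B(7)) = -1*0 = 0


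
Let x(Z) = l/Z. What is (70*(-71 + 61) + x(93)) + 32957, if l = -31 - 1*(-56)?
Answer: 2999926/93 ≈ 32257.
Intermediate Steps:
l = 25 (l = -31 + 56 = 25)
x(Z) = 25/Z
(70*(-71 + 61) + x(93)) + 32957 = (70*(-71 + 61) + 25/93) + 32957 = (70*(-10) + 25*(1/93)) + 32957 = (-700 + 25/93) + 32957 = -65075/93 + 32957 = 2999926/93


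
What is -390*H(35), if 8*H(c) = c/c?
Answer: -195/4 ≈ -48.750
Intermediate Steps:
H(c) = ⅛ (H(c) = (c/c)/8 = (⅛)*1 = ⅛)
-390*H(35) = -390*⅛ = -195/4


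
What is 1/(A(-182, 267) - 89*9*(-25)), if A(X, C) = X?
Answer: 1/19843 ≈ 5.0396e-5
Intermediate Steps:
1/(A(-182, 267) - 89*9*(-25)) = 1/(-182 - 89*9*(-25)) = 1/(-182 - 801*(-25)) = 1/(-182 + 20025) = 1/19843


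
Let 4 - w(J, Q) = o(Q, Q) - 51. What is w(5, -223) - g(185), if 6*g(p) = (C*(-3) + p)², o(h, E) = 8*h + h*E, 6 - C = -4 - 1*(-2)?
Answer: -313261/6 ≈ -52210.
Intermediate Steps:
C = 8 (C = 6 - (-4 - 1*(-2)) = 6 - (-4 + 2) = 6 - 1*(-2) = 6 + 2 = 8)
o(h, E) = 8*h + E*h
g(p) = (-24 + p)²/6 (g(p) = (8*(-3) + p)²/6 = (-24 + p)²/6)
w(J, Q) = 55 - Q*(8 + Q) (w(J, Q) = 4 - (Q*(8 + Q) - 51) = 4 - (-51 + Q*(8 + Q)) = 4 + (51 - Q*(8 + Q)) = 55 - Q*(8 + Q))
w(5, -223) - g(185) = (55 - 1*(-223)*(8 - 223)) - (-24 + 185)²/6 = (55 - 1*(-223)*(-215)) - 161²/6 = (55 - 47945) - 25921/6 = -47890 - 1*25921/6 = -47890 - 25921/6 = -313261/6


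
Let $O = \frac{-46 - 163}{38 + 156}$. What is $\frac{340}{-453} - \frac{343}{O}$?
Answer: $\frac{30072466}{94677} \approx 317.63$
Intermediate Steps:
$O = - \frac{209}{194} \approx -1.0773$
$\frac{340}{-453} - \frac{343}{O} = \frac{340}{-453} - \frac{343}{- \frac{209}{194}} = 340 \left(- \frac{1}{453}\right) - - \frac{66542}{209} = - \frac{340}{453} + \frac{66542}{209} = \frac{30072466}{94677}$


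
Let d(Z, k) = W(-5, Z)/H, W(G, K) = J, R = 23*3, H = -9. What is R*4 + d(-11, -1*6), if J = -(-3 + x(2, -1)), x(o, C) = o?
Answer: 2483/9 ≈ 275.89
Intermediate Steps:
R = 69
J = 1 (J = -(-3 + 2) = -1*(-1) = 1)
W(G, K) = 1
d(Z, k) = -1/9 (d(Z, k) = 1/(-9) = 1*(-1/9) = -1/9)
R*4 + d(-11, -1*6) = 69*4 - 1/9 = 276 - 1/9 = 2483/9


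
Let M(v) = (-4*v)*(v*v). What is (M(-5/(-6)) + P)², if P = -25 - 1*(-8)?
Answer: 1087849/2916 ≈ 373.06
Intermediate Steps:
M(v) = -4*v³ (M(v) = (-4*v)*v² = -4*v³)
P = -17 (P = -25 + 8 = -17)
(M(-5/(-6)) + P)² = (-4*(-5/(-6))³ - 17)² = (-4*(-5*(-⅙))³ - 17)² = (-4*(⅚)³ - 17)² = (-4*125/216 - 17)² = (-125/54 - 17)² = (-1043/54)² = 1087849/2916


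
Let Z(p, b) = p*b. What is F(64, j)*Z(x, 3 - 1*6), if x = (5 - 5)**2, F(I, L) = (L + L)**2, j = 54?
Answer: 0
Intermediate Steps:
F(I, L) = 4*L**2 (F(I, L) = (2*L)**2 = 4*L**2)
x = 0 (x = 0**2 = 0)
Z(p, b) = b*p
F(64, j)*Z(x, 3 - 1*6) = (4*54**2)*((3 - 1*6)*0) = (4*2916)*((3 - 6)*0) = 11664*(-3*0) = 11664*0 = 0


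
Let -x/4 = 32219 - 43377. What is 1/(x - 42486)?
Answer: 1/2146 ≈ 0.00046598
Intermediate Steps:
x = 44632 (x = -4*(32219 - 43377) = -4*(-11158) = 44632)
1/(x - 42486) = 1/(44632 - 42486) = 1/2146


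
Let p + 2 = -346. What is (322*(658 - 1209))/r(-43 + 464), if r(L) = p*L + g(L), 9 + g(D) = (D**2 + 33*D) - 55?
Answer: -12673/3183 ≈ -3.9815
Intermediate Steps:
g(D) = -64 + D**2 + 33*D (g(D) = -9 + ((D**2 + 33*D) - 55) = -9 + (-55 + D**2 + 33*D) = -64 + D**2 + 33*D)
p = -348 (p = -2 - 346 = -348)
r(L) = -64 + L**2 - 315*L (r(L) = -348*L + (-64 + L**2 + 33*L) = -64 + L**2 - 315*L)
(322*(658 - 1209))/r(-43 + 464) = (322*(658 - 1209))/(-64 + (-43 + 464)**2 - 315*(-43 + 464)) = (322*(-551))/(-64 + 421**2 - 315*421) = -177422/(-64 + 177241 - 132615) = -177422/44562 = -177422*1/44562 = -12673/3183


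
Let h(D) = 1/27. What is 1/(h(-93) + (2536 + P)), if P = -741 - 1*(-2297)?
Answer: 27/110485 ≈ 0.00024438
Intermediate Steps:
h(D) = 1/27
P = 1556 (P = -741 + 2297 = 1556)
1/(h(-93) + (2536 + P)) = 1/(1/27 + (2536 + 1556)) = 1/(1/27 + 4092) = 1/(110485/27) = 27/110485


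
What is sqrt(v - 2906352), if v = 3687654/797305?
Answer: I*sqrt(1847551258898262330)/797305 ≈ 1704.8*I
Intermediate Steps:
v = 3687654/797305 (v = 3687654*(1/797305) = 3687654/797305 ≈ 4.6251)
sqrt(v - 2906352) = sqrt(3687654/797305 - 2906352) = sqrt(-2317245293706/797305) = I*sqrt(1847551258898262330)/797305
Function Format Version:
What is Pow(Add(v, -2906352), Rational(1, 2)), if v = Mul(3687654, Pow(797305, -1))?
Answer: Mul(Rational(1, 797305), I, Pow(1847551258898262330, Rational(1, 2))) ≈ Mul(1704.8, I)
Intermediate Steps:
v = Rational(3687654, 797305) (v = Mul(3687654, Rational(1, 797305)) = Rational(3687654, 797305) ≈ 4.6251)
Pow(Add(v, -2906352), Rational(1, 2)) = Pow(Add(Rational(3687654, 797305), -2906352), Rational(1, 2)) = Pow(Rational(-2317245293706, 797305), Rational(1, 2)) = Mul(Rational(1, 797305), I, Pow(1847551258898262330, Rational(1, 2)))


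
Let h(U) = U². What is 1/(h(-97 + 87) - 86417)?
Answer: -1/86317 ≈ -1.1585e-5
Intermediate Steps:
1/(h(-97 + 87) - 86417) = 1/((-97 + 87)² - 86417) = 1/((-10)² - 86417) = 1/(100 - 86417) = 1/(-86317) = -1/86317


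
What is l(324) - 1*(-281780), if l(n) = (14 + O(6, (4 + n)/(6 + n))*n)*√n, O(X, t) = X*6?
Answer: 491984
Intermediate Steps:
O(X, t) = 6*X
l(n) = √n*(14 + 36*n) (l(n) = (14 + (6*6)*n)*√n = (14 + 36*n)*√n = √n*(14 + 36*n))
l(324) - 1*(-281780) = √324*(14 + 36*324) - 1*(-281780) = 18*(14 + 11664) + 281780 = 18*11678 + 281780 = 210204 + 281780 = 491984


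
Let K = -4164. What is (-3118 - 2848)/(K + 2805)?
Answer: 5966/1359 ≈ 4.3900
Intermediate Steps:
(-3118 - 2848)/(K + 2805) = (-3118 - 2848)/(-4164 + 2805) = -5966/(-1359) = -5966*(-1/1359) = 5966/1359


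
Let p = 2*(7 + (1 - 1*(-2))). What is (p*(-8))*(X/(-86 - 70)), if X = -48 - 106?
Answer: -6160/39 ≈ -157.95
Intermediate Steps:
p = 20 (p = 2*(7 + (1 + 2)) = 2*(7 + 3) = 2*10 = 20)
X = -154
(p*(-8))*(X/(-86 - 70)) = (20*(-8))*(-154/(-86 - 70)) = -(-24640)/(-156) = -(-24640)*(-1)/156 = -160*77/78 = -6160/39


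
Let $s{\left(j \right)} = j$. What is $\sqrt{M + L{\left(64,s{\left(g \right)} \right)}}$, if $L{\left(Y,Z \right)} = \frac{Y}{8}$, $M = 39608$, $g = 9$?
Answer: $8 \sqrt{619} \approx 199.04$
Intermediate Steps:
$L{\left(Y,Z \right)} = \frac{Y}{8}$ ($L{\left(Y,Z \right)} = Y \frac{1}{8} = \frac{Y}{8}$)
$\sqrt{M + L{\left(64,s{\left(g \right)} \right)}} = \sqrt{39608 + \frac{1}{8} \cdot 64} = \sqrt{39608 + 8} = \sqrt{39616} = 8 \sqrt{619}$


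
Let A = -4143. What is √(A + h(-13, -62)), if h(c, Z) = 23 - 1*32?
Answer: 2*I*√1038 ≈ 64.436*I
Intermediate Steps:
h(c, Z) = -9 (h(c, Z) = 23 - 32 = -9)
√(A + h(-13, -62)) = √(-4143 - 9) = √(-4152) = 2*I*√1038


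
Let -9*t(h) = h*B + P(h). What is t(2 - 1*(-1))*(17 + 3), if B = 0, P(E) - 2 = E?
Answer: -100/9 ≈ -11.111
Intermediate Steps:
P(E) = 2 + E
t(h) = -2/9 - h/9 (t(h) = -(h*0 + (2 + h))/9 = -(0 + (2 + h))/9 = -(2 + h)/9 = -2/9 - h/9)
t(2 - 1*(-1))*(17 + 3) = (-2/9 - (2 - 1*(-1))/9)*(17 + 3) = (-2/9 - (2 + 1)/9)*20 = (-2/9 - 1/9*3)*20 = (-2/9 - 1/3)*20 = -5/9*20 = -100/9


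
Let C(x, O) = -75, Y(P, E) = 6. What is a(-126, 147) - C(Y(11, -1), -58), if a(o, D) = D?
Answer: 222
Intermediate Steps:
a(-126, 147) - C(Y(11, -1), -58) = 147 - 1*(-75) = 147 + 75 = 222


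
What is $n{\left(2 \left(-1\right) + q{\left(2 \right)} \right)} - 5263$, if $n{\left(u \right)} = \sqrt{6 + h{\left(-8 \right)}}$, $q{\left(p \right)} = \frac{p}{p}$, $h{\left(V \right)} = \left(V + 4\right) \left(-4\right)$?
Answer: $-5263 + \sqrt{22} \approx -5258.3$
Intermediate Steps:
$h{\left(V \right)} = -16 - 4 V$ ($h{\left(V \right)} = \left(4 + V\right) \left(-4\right) = -16 - 4 V$)
$q{\left(p \right)} = 1$
$n{\left(u \right)} = \sqrt{22}$ ($n{\left(u \right)} = \sqrt{6 - -16} = \sqrt{6 + \left(-16 + 32\right)} = \sqrt{6 + 16} = \sqrt{22}$)
$n{\left(2 \left(-1\right) + q{\left(2 \right)} \right)} - 5263 = \sqrt{22} - 5263 = -5263 + \sqrt{22}$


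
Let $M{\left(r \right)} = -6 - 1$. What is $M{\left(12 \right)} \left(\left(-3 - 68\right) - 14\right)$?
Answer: $595$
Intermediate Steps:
$M{\left(r \right)} = -7$ ($M{\left(r \right)} = -6 - 1 = -7$)
$M{\left(12 \right)} \left(\left(-3 - 68\right) - 14\right) = - 7 \left(\left(-3 - 68\right) - 14\right) = - 7 \left(-71 - 14\right) = \left(-7\right) \left(-85\right) = 595$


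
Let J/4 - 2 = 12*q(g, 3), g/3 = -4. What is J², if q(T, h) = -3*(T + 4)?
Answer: 1345600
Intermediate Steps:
g = -12 (g = 3*(-4) = -12)
q(T, h) = -12 - 3*T (q(T, h) = -3*(4 + T) = -12 - 3*T)
J = 1160 (J = 8 + 4*(12*(-12 - 3*(-12))) = 8 + 4*(12*(-12 + 36)) = 8 + 4*(12*24) = 8 + 4*288 = 8 + 1152 = 1160)
J² = 1160² = 1345600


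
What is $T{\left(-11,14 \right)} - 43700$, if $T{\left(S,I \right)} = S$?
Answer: $-43711$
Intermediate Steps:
$T{\left(-11,14 \right)} - 43700 = -11 - 43700 = -43711$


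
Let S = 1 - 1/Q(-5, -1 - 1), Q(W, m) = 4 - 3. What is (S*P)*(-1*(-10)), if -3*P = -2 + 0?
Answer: 0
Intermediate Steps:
Q(W, m) = 1
P = ⅔ (P = -(-2 + 0)/3 = -⅓*(-2) = ⅔ ≈ 0.66667)
S = 0 (S = 1 - 1/1 = 1 - 1*1 = 1 - 1 = 0)
(S*P)*(-1*(-10)) = (0*(⅔))*(-1*(-10)) = 0*10 = 0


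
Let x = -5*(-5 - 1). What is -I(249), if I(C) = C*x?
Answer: -7470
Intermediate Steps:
x = 30 (x = -5*(-6) = 30)
I(C) = 30*C (I(C) = C*30 = 30*C)
-I(249) = -30*249 = -1*7470 = -7470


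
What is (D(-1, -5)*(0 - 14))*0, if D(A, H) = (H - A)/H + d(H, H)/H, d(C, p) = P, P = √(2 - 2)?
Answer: 0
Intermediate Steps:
P = 0 (P = √0 = 0)
d(C, p) = 0
D(A, H) = (H - A)/H (D(A, H) = (H - A)/H + 0/H = (H - A)/H + 0 = (H - A)/H)
(D(-1, -5)*(0 - 14))*0 = (((-5 - 1*(-1))/(-5))*(0 - 14))*0 = (-(-5 + 1)/5*(-14))*0 = (-⅕*(-4)*(-14))*0 = ((⅘)*(-14))*0 = -56/5*0 = 0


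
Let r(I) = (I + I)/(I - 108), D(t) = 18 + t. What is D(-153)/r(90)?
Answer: 27/2 ≈ 13.500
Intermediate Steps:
r(I) = 2*I/(-108 + I) (r(I) = (2*I)/(-108 + I) = 2*I/(-108 + I))
D(-153)/r(90) = (18 - 153)/((2*90/(-108 + 90))) = -135/(2*90/(-18)) = -135/(2*90*(-1/18)) = -135/(-10) = -135*(-1/10) = 27/2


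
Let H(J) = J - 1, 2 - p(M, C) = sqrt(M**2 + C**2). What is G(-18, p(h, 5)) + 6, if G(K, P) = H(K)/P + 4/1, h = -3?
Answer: 169/15 + 19*sqrt(34)/30 ≈ 14.960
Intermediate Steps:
p(M, C) = 2 - sqrt(C**2 + M**2) (p(M, C) = 2 - sqrt(M**2 + C**2) = 2 - sqrt(C**2 + M**2))
H(J) = -1 + J
G(K, P) = 4 + (-1 + K)/P (G(K, P) = (-1 + K)/P + 4/1 = (-1 + K)/P + 4*1 = (-1 + K)/P + 4 = 4 + (-1 + K)/P)
G(-18, p(h, 5)) + 6 = (-1 - 18 + 4*(2 - sqrt(5**2 + (-3)**2)))/(2 - sqrt(5**2 + (-3)**2)) + 6 = (-1 - 18 + 4*(2 - sqrt(25 + 9)))/(2 - sqrt(25 + 9)) + 6 = (-1 - 18 + 4*(2 - sqrt(34)))/(2 - sqrt(34)) + 6 = (-1 - 18 + (8 - 4*sqrt(34)))/(2 - sqrt(34)) + 6 = (-11 - 4*sqrt(34))/(2 - sqrt(34)) + 6 = 6 + (-11 - 4*sqrt(34))/(2 - sqrt(34))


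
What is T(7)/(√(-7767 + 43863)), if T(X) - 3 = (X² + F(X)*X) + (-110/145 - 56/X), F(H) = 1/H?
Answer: 1283*√141/65424 ≈ 0.23286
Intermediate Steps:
T(X) = 94/29 + X² - 56/X (T(X) = 3 + ((X² + X/X) + (-110/145 - 56/X)) = 3 + ((X² + 1) + (-110*1/145 - 56/X)) = 3 + ((1 + X²) + (-22/29 - 56/X)) = 3 + (7/29 + X² - 56/X) = 94/29 + X² - 56/X)
T(7)/(√(-7767 + 43863)) = (94/29 + 7² - 56/7)/(√(-7767 + 43863)) = (94/29 + 49 - 56*⅐)/(√36096) = (94/29 + 49 - 8)/((16*√141)) = 1283*(√141/2256)/29 = 1283*√141/65424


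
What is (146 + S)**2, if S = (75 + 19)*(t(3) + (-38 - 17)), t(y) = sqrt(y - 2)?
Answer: 24304900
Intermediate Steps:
t(y) = sqrt(-2 + y)
S = -5076 (S = (75 + 19)*(sqrt(-2 + 3) + (-38 - 17)) = 94*(sqrt(1) - 55) = 94*(1 - 55) = 94*(-54) = -5076)
(146 + S)**2 = (146 - 5076)**2 = (-4930)**2 = 24304900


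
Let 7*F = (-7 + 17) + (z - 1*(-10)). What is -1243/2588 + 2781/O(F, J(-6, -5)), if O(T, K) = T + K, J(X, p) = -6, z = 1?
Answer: -2400319/2588 ≈ -927.48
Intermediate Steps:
F = 3 (F = ((-7 + 17) + (1 - 1*(-10)))/7 = (10 + (1 + 10))/7 = (10 + 11)/7 = (⅐)*21 = 3)
O(T, K) = K + T
-1243/2588 + 2781/O(F, J(-6, -5)) = -1243/2588 + 2781/(-6 + 3) = -1243*1/2588 + 2781/(-3) = -1243/2588 + 2781*(-⅓) = -1243/2588 - 927 = -2400319/2588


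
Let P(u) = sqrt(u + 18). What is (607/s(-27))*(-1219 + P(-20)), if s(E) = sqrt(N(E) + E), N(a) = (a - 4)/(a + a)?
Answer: 3642*sqrt(4281)/1427 + 2219799*I*sqrt(8562)/1427 ≈ 166.99 + 1.4394e+5*I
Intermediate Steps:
N(a) = (-4 + a)/(2*a) (N(a) = (-4 + a)/((2*a)) = (-4 + a)*(1/(2*a)) = (-4 + a)/(2*a))
s(E) = sqrt(E + (-4 + E)/(2*E)) (s(E) = sqrt((-4 + E)/(2*E) + E) = sqrt(E + (-4 + E)/(2*E)))
P(u) = sqrt(18 + u)
(607/s(-27))*(-1219 + P(-20)) = (607/((sqrt(2 - 8/(-27) + 4*(-27))/2)))*(-1219 + sqrt(18 - 20)) = (607/((sqrt(2 - 8*(-1/27) - 108)/2)))*(-1219 + sqrt(-2)) = (607/((sqrt(2 + 8/27 - 108)/2)))*(-1219 + I*sqrt(2)) = (607/((sqrt(-2854/27)/2)))*(-1219 + I*sqrt(2)) = (607/(((I*sqrt(8562)/9)/2)))*(-1219 + I*sqrt(2)) = (607/((I*sqrt(8562)/18)))*(-1219 + I*sqrt(2)) = (607*(-3*I*sqrt(8562)/1427))*(-1219 + I*sqrt(2)) = (-1821*I*sqrt(8562)/1427)*(-1219 + I*sqrt(2)) = -1821*I*sqrt(8562)*(-1219 + I*sqrt(2))/1427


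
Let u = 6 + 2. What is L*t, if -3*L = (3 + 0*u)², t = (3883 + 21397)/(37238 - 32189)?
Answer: -25280/1683 ≈ -15.021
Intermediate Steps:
u = 8
t = 25280/5049 ≈ 5.0069
L = -3 (L = -(3 + 0*8)²/3 = -(3 + 0)²/3 = -⅓*3² = -⅓*9 = -3)
L*t = -3*25280/5049 = -25280/1683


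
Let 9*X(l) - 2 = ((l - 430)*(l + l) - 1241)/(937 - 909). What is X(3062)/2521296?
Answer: 16117183/635366592 ≈ 0.025367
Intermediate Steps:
X(l) = -395/84 + l*(-430 + l)/126 (X(l) = 2/9 + (((l - 430)*(l + l) - 1241)/(937 - 909))/9 = 2/9 + (((-430 + l)*(2*l) - 1241)/28)/9 = 2/9 + ((2*l*(-430 + l) - 1241)*(1/28))/9 = 2/9 + ((-1241 + 2*l*(-430 + l))*(1/28))/9 = 2/9 + (-1241/28 + l*(-430 + l)/14)/9 = 2/9 + (-1241/252 + l*(-430 + l)/126) = -395/84 + l*(-430 + l)/126)
X(3062)/2521296 = (-395/84 - 215/63*3062 + (1/126)*3062**2)/2521296 = (-395/84 - 658330/63 + (1/126)*9375844)*(1/2521296) = (-395/84 - 658330/63 + 4687922/63)*(1/2521296) = (16117183/252)*(1/2521296) = 16117183/635366592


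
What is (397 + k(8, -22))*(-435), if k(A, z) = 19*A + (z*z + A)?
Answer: -452835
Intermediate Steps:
k(A, z) = z**2 + 20*A (k(A, z) = 19*A + (z**2 + A) = 19*A + (A + z**2) = z**2 + 20*A)
(397 + k(8, -22))*(-435) = (397 + ((-22)**2 + 20*8))*(-435) = (397 + (484 + 160))*(-435) = (397 + 644)*(-435) = 1041*(-435) = -452835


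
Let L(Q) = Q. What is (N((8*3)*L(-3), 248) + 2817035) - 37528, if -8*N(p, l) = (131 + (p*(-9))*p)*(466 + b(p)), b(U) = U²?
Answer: 142551153/4 ≈ 3.5638e+7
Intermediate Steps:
N(p, l) = -(131 - 9*p²)*(466 + p²)/8 (N(p, l) = -(131 + (p*(-9))*p)*(466 + p²)/8 = -(131 + (-9*p)*p)*(466 + p²)/8 = -(131 - 9*p²)*(466 + p²)/8)
(N((8*3)*L(-3), 248) + 2817035) - 37528 = ((-30523/4 + 9*((8*3)*(-3))⁴/8 + 4063*((8*3)*(-3))²/8) + 2817035) - 37528 = ((-30523/4 + 9*(24*(-3))⁴/8 + 4063*(24*(-3))²/8) + 2817035) - 37528 = ((-30523/4 + (9/8)*(-72)⁴ + (4063/8)*(-72)²) + 2817035) - 37528 = ((-30523/4 + (9/8)*26873856 + (4063/8)*5184) + 2817035) - 37528 = ((-30523/4 + 30233088 + 2632824) + 2817035) - 37528 = (131433125/4 + 2817035) - 37528 = 142701265/4 - 37528 = 142551153/4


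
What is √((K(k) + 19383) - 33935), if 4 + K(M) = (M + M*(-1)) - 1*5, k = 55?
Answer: I*√14561 ≈ 120.67*I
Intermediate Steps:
K(M) = -9 (K(M) = -4 + ((M + M*(-1)) - 1*5) = -4 + ((M - M) - 5) = -4 + (0 - 5) = -4 - 5 = -9)
√((K(k) + 19383) - 33935) = √((-9 + 19383) - 33935) = √(19374 - 33935) = √(-14561) = I*√14561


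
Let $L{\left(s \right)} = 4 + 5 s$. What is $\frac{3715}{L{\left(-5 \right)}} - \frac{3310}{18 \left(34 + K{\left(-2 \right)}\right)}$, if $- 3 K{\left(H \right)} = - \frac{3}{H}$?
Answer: $- \frac{769885}{4221} \approx -182.39$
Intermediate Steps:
$K{\left(H \right)} = \frac{1}{H}$ ($K{\left(H \right)} = - \frac{\left(-3\right) \frac{1}{H}}{3} = \frac{1}{H}$)
$\frac{3715}{L{\left(-5 \right)}} - \frac{3310}{18 \left(34 + K{\left(-2 \right)}\right)} = \frac{3715}{4 + 5 \left(-5\right)} - \frac{3310}{18 \left(34 + \frac{1}{-2}\right)} = \frac{3715}{4 - 25} - \frac{3310}{18 \left(34 - \frac{1}{2}\right)} = \frac{3715}{-21} - \frac{3310}{18 \cdot \frac{67}{2}} = 3715 \left(- \frac{1}{21}\right) - \frac{3310}{603} = - \frac{3715}{21} - \frac{3310}{603} = - \frac{769885}{4221}$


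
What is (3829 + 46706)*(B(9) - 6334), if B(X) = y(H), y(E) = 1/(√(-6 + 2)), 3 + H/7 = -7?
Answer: -320088690 - 50535*I/2 ≈ -3.2009e+8 - 25268.0*I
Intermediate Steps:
H = -70 (H = -21 + 7*(-7) = -21 - 49 = -70)
y(E) = -I/2 (y(E) = 1/(√(-4)) = 1/(2*I) = -I/2)
B(X) = -I/2
(3829 + 46706)*(B(9) - 6334) = (3829 + 46706)*(-I/2 - 6334) = 50535*(-6334 - I/2) = -320088690 - 50535*I/2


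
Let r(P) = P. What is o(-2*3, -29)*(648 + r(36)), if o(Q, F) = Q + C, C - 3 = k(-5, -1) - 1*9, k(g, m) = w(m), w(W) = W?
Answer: -8892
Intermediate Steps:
k(g, m) = m
C = -7 (C = 3 + (-1 - 1*9) = 3 + (-1 - 9) = 3 - 10 = -7)
o(Q, F) = -7 + Q (o(Q, F) = Q - 7 = -7 + Q)
o(-2*3, -29)*(648 + r(36)) = (-7 - 2*3)*(648 + 36) = (-7 - 6)*684 = -13*684 = -8892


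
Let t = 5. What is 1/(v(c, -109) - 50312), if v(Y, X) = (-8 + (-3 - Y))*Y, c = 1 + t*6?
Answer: -1/51614 ≈ -1.9375e-5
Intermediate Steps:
c = 31 (c = 1 + 5*6 = 1 + 30 = 31)
v(Y, X) = Y*(-11 - Y) (v(Y, X) = (-11 - Y)*Y = Y*(-11 - Y))
1/(v(c, -109) - 50312) = 1/(-1*31*(11 + 31) - 50312) = 1/(-1*31*42 - 50312) = 1/(-1302 - 50312) = 1/(-51614) = -1/51614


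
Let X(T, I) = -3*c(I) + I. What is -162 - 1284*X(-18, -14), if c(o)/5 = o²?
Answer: 3792774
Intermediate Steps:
c(o) = 5*o²
X(T, I) = I - 15*I² (X(T, I) = -15*I² + I = I - 15*I²)
-162 - 1284*X(-18, -14) = -162 - (-17976)*(1 - 15*(-14)) = -162 - (-17976)*(1 + 210) = -162 - (-17976)*211 = -162 - 1284*(-2954) = -162 + 3792936 = 3792774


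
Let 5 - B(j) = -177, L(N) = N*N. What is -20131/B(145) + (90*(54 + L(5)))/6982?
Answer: -69630311/635362 ≈ -109.59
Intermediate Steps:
L(N) = N**2
B(j) = 182 (B(j) = 5 - 1*(-177) = 5 + 177 = 182)
-20131/B(145) + (90*(54 + L(5)))/6982 = -20131/182 + (90*(54 + 5**2))/6982 = -20131*1/182 + (90*(54 + 25))*(1/6982) = -20131/182 + (90*79)*(1/6982) = -20131/182 + 7110*(1/6982) = -20131/182 + 3555/3491 = -69630311/635362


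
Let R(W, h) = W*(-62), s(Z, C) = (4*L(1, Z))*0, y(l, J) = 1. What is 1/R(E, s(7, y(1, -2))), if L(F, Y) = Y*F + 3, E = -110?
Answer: 1/6820 ≈ 0.00014663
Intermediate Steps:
L(F, Y) = 3 + F*Y (L(F, Y) = F*Y + 3 = 3 + F*Y)
s(Z, C) = 0 (s(Z, C) = (4*(3 + 1*Z))*0 = (4*(3 + Z))*0 = (12 + 4*Z)*0 = 0)
R(W, h) = -62*W
1/R(E, s(7, y(1, -2))) = 1/(-62*(-110)) = 1/6820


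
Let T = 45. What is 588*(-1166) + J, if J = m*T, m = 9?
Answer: -685203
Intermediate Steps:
J = 405 (J = 9*45 = 405)
588*(-1166) + J = 588*(-1166) + 405 = -685608 + 405 = -685203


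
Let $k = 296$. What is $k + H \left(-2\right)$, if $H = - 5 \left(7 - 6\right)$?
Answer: $306$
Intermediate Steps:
$H = -5$ ($H = \left(-5\right) 1 = -5$)
$k + H \left(-2\right) = 296 - -10 = 296 + 10 = 306$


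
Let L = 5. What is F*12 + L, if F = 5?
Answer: 65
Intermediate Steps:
F*12 + L = 5*12 + 5 = 60 + 5 = 65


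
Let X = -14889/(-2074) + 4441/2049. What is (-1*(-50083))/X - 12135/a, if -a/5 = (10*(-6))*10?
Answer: 773357668579/144429800 ≈ 5354.6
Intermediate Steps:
X = 39718195/4249626 (X = -14889*(-1/2074) + 4441*(1/2049) = 14889/2074 + 4441/2049 = 39718195/4249626 ≈ 9.3463)
a = 3000 (a = -5*10*(-6)*10 = -(-300)*10 = -5*(-600) = 3000)
(-1*(-50083))/X - 12135/a = (-1*(-50083))/(39718195/4249626) - 12135/3000 = 50083*(4249626/39718195) - 12135*1/3000 = 19348547178/3610745 - 809/200 = 773357668579/144429800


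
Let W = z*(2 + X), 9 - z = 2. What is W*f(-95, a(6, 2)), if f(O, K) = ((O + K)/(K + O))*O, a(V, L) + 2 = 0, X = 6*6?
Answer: -25270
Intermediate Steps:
X = 36
a(V, L) = -2 (a(V, L) = -2 + 0 = -2)
z = 7 (z = 9 - 1*2 = 9 - 2 = 7)
f(O, K) = O (f(O, K) = ((K + O)/(K + O))*O = 1*O = O)
W = 266 (W = 7*(2 + 36) = 7*38 = 266)
W*f(-95, a(6, 2)) = 266*(-95) = -25270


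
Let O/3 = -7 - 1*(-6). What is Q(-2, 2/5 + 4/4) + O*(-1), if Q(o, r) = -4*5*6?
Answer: -117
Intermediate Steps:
O = -3 (O = 3*(-7 - 1*(-6)) = 3*(-7 + 6) = 3*(-1) = -3)
Q(o, r) = -120 (Q(o, r) = -20*6 = -1*120 = -120)
Q(-2, 2/5 + 4/4) + O*(-1) = -120 - 3*(-1) = -120 + 3 = -117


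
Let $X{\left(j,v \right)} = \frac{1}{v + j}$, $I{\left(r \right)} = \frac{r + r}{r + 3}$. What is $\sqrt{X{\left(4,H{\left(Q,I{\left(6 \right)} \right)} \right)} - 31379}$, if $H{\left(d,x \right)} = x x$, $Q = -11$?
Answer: $\frac{i \sqrt{21212087}}{26} \approx 177.14 i$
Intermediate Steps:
$I{\left(r \right)} = \frac{2 r}{3 + r}$
$H{\left(d,x \right)} = x^{2}$
$X{\left(j,v \right)} = \frac{1}{j + v}$
$\sqrt{X{\left(4,H{\left(Q,I{\left(6 \right)} \right)} \right)} - 31379} = \sqrt{\frac{1}{4 + \left(2 \cdot 6 \frac{1}{3 + 6}\right)^{2}} - 31379} = \sqrt{\frac{1}{4 + \left(2 \cdot 6 \cdot \frac{1}{9}\right)^{2}} - 31379} = \sqrt{\frac{1}{4 + \left(\frac{4}{3}\right)^{2}} - 31379} = \sqrt{\frac{1}{4 + \frac{16}{9}} - 31379} = \sqrt{\frac{1}{\frac{52}{9}} - 31379} = \sqrt{\frac{9}{52} - 31379} = \sqrt{- \frac{1631699}{52}} = \frac{i \sqrt{21212087}}{26}$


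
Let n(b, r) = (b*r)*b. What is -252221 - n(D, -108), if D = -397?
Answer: 16769551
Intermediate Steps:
n(b, r) = r*b**2
-252221 - n(D, -108) = -252221 - (-108)*(-397)**2 = -252221 - (-108)*157609 = -252221 - 1*(-17021772) = -252221 + 17021772 = 16769551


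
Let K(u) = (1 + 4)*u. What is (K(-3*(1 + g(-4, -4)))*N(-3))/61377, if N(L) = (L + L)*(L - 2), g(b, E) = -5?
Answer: 600/20459 ≈ 0.029327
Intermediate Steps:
K(u) = 5*u
N(L) = 2*L*(-2 + L) (N(L) = (2*L)*(-2 + L) = 2*L*(-2 + L))
(K(-3*(1 + g(-4, -4)))*N(-3))/61377 = ((5*(-3*(1 - 5)))*(2*(-3)*(-2 - 3)))/61377 = ((5*(-3*(-4)))*(2*(-3)*(-5)))*(1/61377) = ((5*12)*30)*(1/61377) = (60*30)*(1/61377) = 1800*(1/61377) = 600/20459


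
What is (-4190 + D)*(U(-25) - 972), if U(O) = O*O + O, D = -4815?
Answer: 3349860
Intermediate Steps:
U(O) = O + O² (U(O) = O² + O = O + O²)
(-4190 + D)*(U(-25) - 972) = (-4190 - 4815)*(-25*(1 - 25) - 972) = -9005*(-25*(-24) - 972) = -9005*(600 - 972) = -9005*(-372) = 3349860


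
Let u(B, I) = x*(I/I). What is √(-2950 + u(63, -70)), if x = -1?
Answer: I*√2951 ≈ 54.323*I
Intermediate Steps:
u(B, I) = -1 (u(B, I) = -I/I = -1*1 = -1)
√(-2950 + u(63, -70)) = √(-2950 - 1) = √(-2951) = I*√2951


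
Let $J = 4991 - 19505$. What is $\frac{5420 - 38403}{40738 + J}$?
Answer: $- \frac{32983}{26224} \approx -1.2577$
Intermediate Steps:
$J = -14514$ ($J = 4991 - 19505 = -14514$)
$\frac{5420 - 38403}{40738 + J} = \frac{5420 - 38403}{40738 - 14514} = - \frac{32983}{26224}$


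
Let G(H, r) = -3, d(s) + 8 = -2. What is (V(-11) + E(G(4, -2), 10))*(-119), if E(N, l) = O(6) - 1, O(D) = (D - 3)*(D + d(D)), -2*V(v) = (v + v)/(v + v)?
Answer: 3213/2 ≈ 1606.5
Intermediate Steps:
d(s) = -10 (d(s) = -8 - 2 = -10)
V(v) = -½ (V(v) = -(v + v)/(2*(v + v)) = -2*v/(2*(2*v)) = -2*v*1/(2*v)/2 = -½*1 = -½)
O(D) = (-10 + D)*(-3 + D) (O(D) = (D - 3)*(D - 10) = (-3 + D)*(-10 + D) = (-10 + D)*(-3 + D))
E(N, l) = -13 (E(N, l) = (30 + 6² - 13*6) - 1 = (30 + 36 - 78) - 1 = -12 - 1 = -13)
(V(-11) + E(G(4, -2), 10))*(-119) = (-½ - 13)*(-119) = -27/2*(-119) = 3213/2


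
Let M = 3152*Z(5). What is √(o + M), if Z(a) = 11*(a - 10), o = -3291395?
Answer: I*√3464755 ≈ 1861.4*I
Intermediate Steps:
Z(a) = -110 + 11*a (Z(a) = 11*(-10 + a) = -110 + 11*a)
M = -173360 (M = 3152*(-110 + 11*5) = 3152*(-110 + 55) = 3152*(-55) = -173360)
√(o + M) = √(-3291395 - 173360) = √(-3464755) = I*√3464755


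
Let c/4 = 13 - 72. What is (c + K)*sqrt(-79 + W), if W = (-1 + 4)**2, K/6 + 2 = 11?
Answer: -182*I*sqrt(70) ≈ -1522.7*I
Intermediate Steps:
K = 54 (K = -12 + 6*11 = -12 + 66 = 54)
c = -236 (c = 4*(13 - 72) = 4*(-59) = -236)
W = 9 (W = 3**2 = 9)
(c + K)*sqrt(-79 + W) = (-236 + 54)*sqrt(-79 + 9) = -182*I*sqrt(70)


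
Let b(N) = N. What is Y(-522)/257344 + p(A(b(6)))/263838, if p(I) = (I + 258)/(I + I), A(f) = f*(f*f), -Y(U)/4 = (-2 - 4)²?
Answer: -42424097/76384267056 ≈ -0.00055540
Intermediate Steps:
Y(U) = -144 (Y(U) = -4*(-2 - 4)² = -4*(-6)² = -4*36 = -144)
A(f) = f³ (A(f) = f*f² = f³)
p(I) = (258 + I)/(2*I) (p(I) = (258 + I)/((2*I)) = (258 + I)*(1/(2*I)) = (258 + I)/(2*I))
Y(-522)/257344 + p(A(b(6)))/263838 = -144/257344 + ((258 + 6³)/(2*(6³)))/263838 = -144*1/257344 + ((½)*(258 + 216)/216)*(1/263838) = -9/16084 + ((½)*(1/216)*474)*(1/263838) = -9/16084 + (79/72)*(1/263838) = -9/16084 + 79/18996336 = -42424097/76384267056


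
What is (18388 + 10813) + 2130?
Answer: 31331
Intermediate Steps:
(18388 + 10813) + 2130 = 29201 + 2130 = 31331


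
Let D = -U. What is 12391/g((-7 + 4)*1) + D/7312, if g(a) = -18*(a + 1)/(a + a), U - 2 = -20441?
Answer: -45240179/21936 ≈ -2062.4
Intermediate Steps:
U = -20439 (U = 2 - 20441 = -20439)
D = 20439 (D = -1*(-20439) = 20439)
g(a) = -9*(1 + a)/a (g(a) = -18*(1 + a)/(2*a) = -18*(1 + a)*1/(2*a) = -9*(1 + a)/a)
12391/g((-7 + 4)*1) + D/7312 = 12391/(-9 - 9/(-7 + 4)) + 20439/7312 = 12391/(-9 - 9/((-3*1))) + 20439*(1/7312) = 12391/(-9 - 9/(-3)) + 20439/7312 = 12391/(-9 - 9*(-⅓)) + 20439/7312 = 12391/(-9 + 3) + 20439/7312 = 12391/(-6) + 20439/7312 = 12391*(-⅙) + 20439/7312 = -12391/6 + 20439/7312 = -45240179/21936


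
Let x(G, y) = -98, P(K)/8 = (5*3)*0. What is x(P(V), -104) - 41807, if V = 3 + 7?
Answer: -41905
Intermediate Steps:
V = 10
P(K) = 0 (P(K) = 8*((5*3)*0) = 8*(15*0) = 8*0 = 0)
x(P(V), -104) - 41807 = -98 - 41807 = -41905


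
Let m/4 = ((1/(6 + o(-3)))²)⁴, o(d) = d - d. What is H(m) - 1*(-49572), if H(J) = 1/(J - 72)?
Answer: 1498714168860/30233087 ≈ 49572.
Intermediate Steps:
o(d) = 0
m = 1/419904 (m = 4*((1/(6 + 0))²)⁴ = 4*((1/6)²)⁴ = 4*((⅙)²)⁴ = 4*(1/36)⁴ = 4*(1/1679616) = 1/419904 ≈ 2.3815e-6)
H(J) = 1/(-72 + J)
H(m) - 1*(-49572) = 1/(-72 + 1/419904) - 1*(-49572) = 1/(-30233087/419904) + 49572 = -419904/30233087 + 49572 = 1498714168860/30233087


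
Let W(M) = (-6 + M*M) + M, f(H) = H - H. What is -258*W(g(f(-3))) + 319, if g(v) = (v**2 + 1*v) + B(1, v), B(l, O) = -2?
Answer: 1351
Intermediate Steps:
f(H) = 0
g(v) = -2 + v + v**2 (g(v) = (v**2 + 1*v) - 2 = (v**2 + v) - 2 = (v + v**2) - 2 = -2 + v + v**2)
W(M) = -6 + M + M**2 (W(M) = (-6 + M**2) + M = -6 + M + M**2)
-258*W(g(f(-3))) + 319 = -258*(-6 + (-2 + 0 + 0**2) + (-2 + 0 + 0**2)**2) + 319 = -258*(-6 + (-2 + 0 + 0) + (-2 + 0 + 0)**2) + 319 = -258*(-6 - 2 + (-2)**2) + 319 = -258*(-6 - 2 + 4) + 319 = -258*(-4) + 319 = 1032 + 319 = 1351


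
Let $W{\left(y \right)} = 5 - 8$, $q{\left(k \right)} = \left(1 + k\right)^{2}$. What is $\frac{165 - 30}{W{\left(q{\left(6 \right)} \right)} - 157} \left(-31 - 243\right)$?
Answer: $\frac{3699}{16} \approx 231.19$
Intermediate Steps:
$W{\left(y \right)} = -3$ ($W{\left(y \right)} = 5 - 8 = -3$)
$\frac{165 - 30}{W{\left(q{\left(6 \right)} \right)} - 157} \left(-31 - 243\right) = \frac{165 - 30}{-3 - 157} \left(-31 - 243\right) = \frac{135}{-160} \left(-274\right) = 135 \left(- \frac{1}{160}\right) \left(-274\right) = \left(- \frac{27}{32}\right) \left(-274\right) = \frac{3699}{16}$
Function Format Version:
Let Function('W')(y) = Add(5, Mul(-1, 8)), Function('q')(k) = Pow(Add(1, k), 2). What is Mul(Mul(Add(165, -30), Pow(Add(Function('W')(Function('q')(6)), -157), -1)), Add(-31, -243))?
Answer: Rational(3699, 16) ≈ 231.19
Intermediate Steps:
Function('W')(y) = -3 (Function('W')(y) = Add(5, -8) = -3)
Mul(Mul(Add(165, -30), Pow(Add(Function('W')(Function('q')(6)), -157), -1)), Add(-31, -243)) = Mul(Mul(Add(165, -30), Pow(Add(-3, -157), -1)), Add(-31, -243)) = Mul(Mul(135, Pow(-160, -1)), -274) = Mul(Mul(135, Rational(-1, 160)), -274) = Mul(Rational(-27, 32), -274) = Rational(3699, 16)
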